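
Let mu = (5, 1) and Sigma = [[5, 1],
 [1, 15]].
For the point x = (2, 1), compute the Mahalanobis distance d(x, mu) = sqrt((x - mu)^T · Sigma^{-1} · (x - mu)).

Step 1 — centre the observation: (x - mu) = (-3, 0).

Step 2 — invert Sigma. det(Sigma) = 5·15 - (1)² = 74.
  Sigma^{-1} = (1/det) · [[d, -b], [-b, a]] = [[0.2027, -0.0135],
 [-0.0135, 0.0676]].

Step 3 — form the quadratic (x - mu)^T · Sigma^{-1} · (x - mu):
  Sigma^{-1} · (x - mu) = (-0.6081, 0.0405).
  (x - mu)^T · [Sigma^{-1} · (x - mu)] = (-3)·(-0.6081) + (0)·(0.0405) = 1.8243.

Step 4 — take square root: d = √(1.8243) ≈ 1.3507.

d(x, mu) = √(1.8243) ≈ 1.3507


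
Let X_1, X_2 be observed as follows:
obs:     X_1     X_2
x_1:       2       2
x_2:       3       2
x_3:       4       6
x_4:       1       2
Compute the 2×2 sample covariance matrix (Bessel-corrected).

Step 1 — column means:
  mean(X_1) = (2 + 3 + 4 + 1) / 4 = 10/4 = 2.5
  mean(X_2) = (2 + 2 + 6 + 2) / 4 = 12/4 = 3

Step 2 — sample covariance S[i,j] = (1/(n-1)) · Σ_k (x_{k,i} - mean_i) · (x_{k,j} - mean_j), with n-1 = 3.
  S[X_1,X_1] = ((-0.5)·(-0.5) + (0.5)·(0.5) + (1.5)·(1.5) + (-1.5)·(-1.5)) / 3 = 5/3 = 1.6667
  S[X_1,X_2] = ((-0.5)·(-1) + (0.5)·(-1) + (1.5)·(3) + (-1.5)·(-1)) / 3 = 6/3 = 2
  S[X_2,X_2] = ((-1)·(-1) + (-1)·(-1) + (3)·(3) + (-1)·(-1)) / 3 = 12/3 = 4

S is symmetric (S[j,i] = S[i,j]). Assembling:

S = [[1.6667, 2],
 [2, 4]]


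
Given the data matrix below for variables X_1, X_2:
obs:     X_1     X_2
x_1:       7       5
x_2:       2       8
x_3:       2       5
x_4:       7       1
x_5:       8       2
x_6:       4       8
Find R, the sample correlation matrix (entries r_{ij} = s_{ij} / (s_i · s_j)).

Step 1 — column means:
  mean(X_1) = (7 + 2 + 2 + 7 + 8 + 4) / 6 = 30/6 = 5
  mean(X_2) = (5 + 8 + 5 + 1 + 2 + 8) / 6 = 29/6 = 4.8333

Step 2 — sample variances and covariances s[i,j] = (1/(n-1)) · Σ_k (x_{k,i} - mean_i) · (x_{k,j} - mean_j), with n-1 = 5:
  s[X_1,X_1] = ((2)·(2) + (-3)·(-3) + (-3)·(-3) + (2)·(2) + (3)·(3) + (-1)·(-1)) / 5 = 36/5 = 7.2
  s[X_1,X_2] = ((2)·(0.1667) + (-3)·(3.1667) + (-3)·(0.1667) + (2)·(-3.8333) + (3)·(-2.8333) + (-1)·(3.1667)) / 5 = -29/5 = -5.8
  s[X_2,X_2] = ((0.1667)·(0.1667) + (3.1667)·(3.1667) + (0.1667)·(0.1667) + (-3.8333)·(-3.8333) + (-2.8333)·(-2.8333) + (3.1667)·(3.1667)) / 5 = 42.8333/5 = 8.5667
  Sample standard deviations s_i = √(s[i,i]):
  s(X_1) = √(7.2) = 2.6833
  s(X_2) = √(8.5667) = 2.9269

Step 3 — r_{ij} = s_{ij} / (s_i · s_j):
  r[X_1,X_1] = 1 (diagonal).
  r[X_1,X_2] = -5.8 / (2.6833 · 2.9269) = -5.8 / 7.8537 = -0.7385
  r[X_2,X_2] = 1 (diagonal).

R is symmetric with unit diagonal. Assembling:

R = [[1, -0.7385],
 [-0.7385, 1]]


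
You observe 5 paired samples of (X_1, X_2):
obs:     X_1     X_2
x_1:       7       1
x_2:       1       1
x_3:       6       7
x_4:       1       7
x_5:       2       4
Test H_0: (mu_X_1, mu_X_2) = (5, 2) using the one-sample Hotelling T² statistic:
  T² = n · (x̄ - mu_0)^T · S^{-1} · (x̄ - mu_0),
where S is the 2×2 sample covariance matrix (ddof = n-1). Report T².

Step 1 — sample mean vector:
  mean(X_1) = (7 + 1 + 6 + 1 + 2) / 5 = 17/5 = 3.4
  mean(X_2) = (1 + 1 + 7 + 7 + 4) / 5 = 20/5 = 4
  x̄ = (3.4, 4),  deviation x̄ - mu_0 = (3.4, 4) - (5, 2) = (-1.6, 2).

Step 2 — sample covariance matrix, S[i,j] = (1/(n-1)) · Σ_k (x_{k,i} - mean_i) · (x_{k,j} - mean_j), divisor n-1 = 4:
  S[X_1,X_1] = ((3.6)·(3.6) + (-2.4)·(-2.4) + (2.6)·(2.6) + (-2.4)·(-2.4) + (-1.4)·(-1.4)) / 4 = 33.2/4 = 8.3
  S[X_1,X_2] = ((3.6)·(-3) + (-2.4)·(-3) + (2.6)·(3) + (-2.4)·(3) + (-1.4)·(0)) / 4 = -3/4 = -0.75
  S[X_2,X_2] = ((-3)·(-3) + (-3)·(-3) + (3)·(3) + (3)·(3) + (0)·(0)) / 4 = 36/4 = 9
  S = [[8.3, -0.75],
 [-0.75, 9]].

Step 3 — invert S. det(S) = 8.3·9 - (-0.75)² = 74.1375.
  S^{-1} = (1/det) · [[d, -b], [-b, a]] = [[0.1214, 0.0101],
 [0.0101, 0.112]].

Step 4 — quadratic form (x̄ - mu_0)^T · S^{-1} · (x̄ - mu_0):
  S^{-1} · (x̄ - mu_0) = (-0.174, 0.2077),
  (x̄ - mu_0)^T · [...] = (-1.6)·(-0.174) + (2)·(0.2077) = 0.6938.

Step 5 — scale by n: T² = 5 · 0.6938 = 3.4692.

T² ≈ 3.4692


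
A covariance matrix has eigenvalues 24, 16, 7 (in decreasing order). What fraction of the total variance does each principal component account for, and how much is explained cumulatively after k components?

Step 1 — total variance = trace(Sigma) = Σ λ_i = 24 + 16 + 7 = 47.

Step 2 — fraction explained by component i = λ_i / Σ λ:
  PC1: 24/47 = 0.5106
  PC2: 16/47 = 0.3404
  PC3: 7/47 = 0.1489

Step 3 — cumulative fraction after k components = (λ_1 + ... + λ_k) / Σ λ:
  k = 1: 24/47 = 0.5106
  k = 2: (24 + 16)/47 = 40/47 = 0.8511
  k = 3: (24 + 16 + 7)/47 = 47/47 = 1

Summary (fraction, with percent):

explained: PC1 0.5106 (51.06%), PC2 0.3404 (34.04%), PC3 0.1489 (14.89%);  cumulative: 0.5106, 0.8511, 1


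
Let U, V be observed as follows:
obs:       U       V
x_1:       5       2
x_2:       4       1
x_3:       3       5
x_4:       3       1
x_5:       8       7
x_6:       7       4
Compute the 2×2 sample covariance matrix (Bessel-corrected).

Step 1 — column means:
  mean(U) = (5 + 4 + 3 + 3 + 8 + 7) / 6 = 30/6 = 5
  mean(V) = (2 + 1 + 5 + 1 + 7 + 4) / 6 = 20/6 = 3.3333

Step 2 — sample covariance S[i,j] = (1/(n-1)) · Σ_k (x_{k,i} - mean_i) · (x_{k,j} - mean_j), with n-1 = 5.
  S[U,U] = ((0)·(0) + (-1)·(-1) + (-2)·(-2) + (-2)·(-2) + (3)·(3) + (2)·(2)) / 5 = 22/5 = 4.4
  S[U,V] = ((0)·(-1.3333) + (-1)·(-2.3333) + (-2)·(1.6667) + (-2)·(-2.3333) + (3)·(3.6667) + (2)·(0.6667)) / 5 = 16/5 = 3.2
  S[V,V] = ((-1.3333)·(-1.3333) + (-2.3333)·(-2.3333) + (1.6667)·(1.6667) + (-2.3333)·(-2.3333) + (3.6667)·(3.6667) + (0.6667)·(0.6667)) / 5 = 29.3333/5 = 5.8667

S is symmetric (S[j,i] = S[i,j]). Assembling:

S = [[4.4, 3.2],
 [3.2, 5.8667]]


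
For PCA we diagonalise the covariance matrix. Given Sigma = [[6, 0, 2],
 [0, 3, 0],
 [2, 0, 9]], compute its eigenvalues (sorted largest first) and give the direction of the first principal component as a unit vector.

Step 1 — characteristic polynomial p(λ) = det(λI - Sigma) = λ³ - tr·λ² + c_1·λ - det, where tr = trace, c_1 = sum of the principal 2×2 minors, det = det(Sigma):
  tr = 6 + 3 + 9 = 18,
  c_1 = (6·3 - (0)²) + (6·9 - (2)²) + (3·9 - (0)²) = 18 + 50 + 27 = 95,
  det = 6·(3·9 - (0)²) - (0)·((0)·9 - (0)·(2)) + (2)·((0)·(0) - 3·(2)) = 6·(27) - (0)·(0) + (2)·(-6) = 150.
  So p(λ) = λ³ - 18λ² + 95λ - 150.
Step 2 — look for an integer root (rational root theorem: any rational root is an integer divisor of 150). Testing λ = 3:
  p(3) = 27 - 162 + 285 - 150 = 0  ✓
  Dividing out (λ - 3): p(λ) = (λ - 3)(λ² - 15λ + 50).
Step 3 — remaining eigenvalues from the quadratic λ² - 15λ + 50 = 0:
  Δ = 15² - 4·50 = 225 - 200 = 25,  λ = (15 ± √25)/2 = (15 ± 5)/2 = 10 or 5.
  Sorted: λ_1 = 10,  λ_2 = 5,  λ_3 = 3  (check: sum = 18 = tr ✓).

Step 4 — unit eigenvector for λ_1 = 10: v spans the null space of (Sigma - λ_1 I), whose rows are
  r_1 = (-4, 0, 2),  r_2 = (0, -7, 0),  r_3 = (2, 0, -1).
  v is orthogonal to every row, so take v ∝ r_1 × r_2 = ((0)·(0) - (2)·(-7), (2)·(0) - (-4)·(0), (-4)·(-7) - (0)·(0)) = (14, 0, 28).
  Rescale (divide by 14): u = (1, 0, 2).
  ||u|| = √((1)² + (0)² + (2)²) = √(5) ≈ 2.2361,  v_1 = u/||u|| ≈ (0.4472, 0, 0.8944) (||v_1|| = 1).

λ_1 = 10,  λ_2 = 5,  λ_3 = 3;  v_1 ≈ (0.4472, 0, 0.8944)


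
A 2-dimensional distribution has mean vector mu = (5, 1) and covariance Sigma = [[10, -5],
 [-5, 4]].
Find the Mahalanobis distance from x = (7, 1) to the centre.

Step 1 — centre the observation: (x - mu) = (2, 0).

Step 2 — invert Sigma. det(Sigma) = 10·4 - (-5)² = 15.
  Sigma^{-1} = (1/det) · [[d, -b], [-b, a]] = [[0.2667, 0.3333],
 [0.3333, 0.6667]].

Step 3 — form the quadratic (x - mu)^T · Sigma^{-1} · (x - mu):
  Sigma^{-1} · (x - mu) = (0.5333, 0.6667).
  (x - mu)^T · [Sigma^{-1} · (x - mu)] = (2)·(0.5333) + (0)·(0.6667) = 1.0667.

Step 4 — take square root: d = √(1.0667) ≈ 1.0328.

d(x, mu) = √(1.0667) ≈ 1.0328


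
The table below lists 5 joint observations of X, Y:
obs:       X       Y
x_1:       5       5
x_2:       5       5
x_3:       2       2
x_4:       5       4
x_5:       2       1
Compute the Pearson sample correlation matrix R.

Step 1 — column means:
  mean(X) = (5 + 5 + 2 + 5 + 2) / 5 = 19/5 = 3.8
  mean(Y) = (5 + 5 + 2 + 4 + 1) / 5 = 17/5 = 3.4

Step 2 — sample variances and covariances s[i,j] = (1/(n-1)) · Σ_k (x_{k,i} - mean_i) · (x_{k,j} - mean_j), with n-1 = 4:
  s[X,X] = ((1.2)·(1.2) + (1.2)·(1.2) + (-1.8)·(-1.8) + (1.2)·(1.2) + (-1.8)·(-1.8)) / 4 = 10.8/4 = 2.7
  s[X,Y] = ((1.2)·(1.6) + (1.2)·(1.6) + (-1.8)·(-1.4) + (1.2)·(0.6) + (-1.8)·(-2.4)) / 4 = 11.4/4 = 2.85
  s[Y,Y] = ((1.6)·(1.6) + (1.6)·(1.6) + (-1.4)·(-1.4) + (0.6)·(0.6) + (-2.4)·(-2.4)) / 4 = 13.2/4 = 3.3
  Sample standard deviations s_i = √(s[i,i]):
  s(X) = √(2.7) = 1.6432
  s(Y) = √(3.3) = 1.8166

Step 3 — r_{ij} = s_{ij} / (s_i · s_j):
  r[X,X] = 1 (diagonal).
  r[X,Y] = 2.85 / (1.6432 · 1.8166) = 2.85 / 2.985 = 0.9548
  r[Y,Y] = 1 (diagonal).

R is symmetric with unit diagonal. Assembling:

R = [[1, 0.9548],
 [0.9548, 1]]


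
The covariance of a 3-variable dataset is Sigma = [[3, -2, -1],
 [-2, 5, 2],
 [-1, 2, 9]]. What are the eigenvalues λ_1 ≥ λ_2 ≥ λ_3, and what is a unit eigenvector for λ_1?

Step 1 — characteristic polynomial p(λ) = det(λI - Sigma) = λ³ - tr·λ² + c_1·λ - det, where tr = trace, c_1 = sum of the principal 2×2 minors, det = det(Sigma):
  tr = 3 + 5 + 9 = 17,
  c_1 = (3·5 - (-2)²) + (3·9 - (-1)²) + (5·9 - (2)²) = 11 + 26 + 41 = 78,
  det = 3·(5·9 - (2)²) - (-2)·((-2)·9 - (2)·(-1)) + (-1)·((-2)·(2) - 5·(-1)) = 3·(41) - (-2)·(-16) + (-1)·(1) = 90.
  So p(λ) = λ³ - 17λ² + 78λ - 90.
Step 2 — look for an integer root (rational root theorem: any rational root is an integer divisor of 90). Testing λ = 5:
  p(5) = 125 - 425 + 390 - 90 = 0  ✓
  Dividing out (λ - 5): p(λ) = (λ - 5)(λ² - 12λ + 18).
Step 3 — remaining eigenvalues from the quadratic λ² - 12λ + 18 = 0:
  Δ = 12² - 4·18 = 144 - 72 = 72,  λ = (12 ± √72)/2 = (12 ± 8.4853)/2 ≈ 10.2426 or 1.7574.
  Sorted: λ_1 = 10.2426,  λ_2 = 5,  λ_3 = 1.7574  (check: sum = 17 = tr ✓).

Step 4 — unit eigenvector for λ_1 ≈ 10.2426: v spans the null space of (Sigma - λ_1 I), whose rows are
  r_1 = (-7.2426, -2, -1),  r_2 = (-2, -5.2426, 2),  r_3 = (-1, 2, -1.2426).
  v is orthogonal to every row, so take v ∝ r_1 × r_2 = ((-2)·(2) - (-1)·(-5.2426), (-1)·(-2) - (-7.2426)·(2), (-7.2426)·(-5.2426) - (-2)·(-2)) ≈ (-9.2426, 16.4853, 33.9706).
  Rescale (multiply by -1 so the first nonzero entry is positive): u = (9.2426, -16.4853, -33.9706).
  ||u|| = √((9.2426)² + (-16.4853)² + (-33.9706)²) = √(1511.19) ≈ 38.874,  v_1 = u/||u|| ≈ (0.2378, -0.4241, -0.8739) (||v_1|| = 1).

λ_1 = 10.2426,  λ_2 = 5,  λ_3 = 1.7574;  v_1 ≈ (0.2378, -0.4241, -0.8739)


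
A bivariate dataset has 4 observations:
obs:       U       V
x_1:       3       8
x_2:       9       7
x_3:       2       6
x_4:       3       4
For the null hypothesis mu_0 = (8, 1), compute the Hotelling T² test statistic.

Step 1 — sample mean vector:
  mean(U) = (3 + 9 + 2 + 3) / 4 = 17/4 = 4.25
  mean(V) = (8 + 7 + 6 + 4) / 4 = 25/4 = 6.25
  x̄ = (4.25, 6.25),  deviation x̄ - mu_0 = (4.25, 6.25) - (8, 1) = (-3.75, 5.25).

Step 2 — sample covariance matrix, S[i,j] = (1/(n-1)) · Σ_k (x_{k,i} - mean_i) · (x_{k,j} - mean_j), divisor n-1 = 3:
  S[U,U] = ((-1.25)·(-1.25) + (4.75)·(4.75) + (-2.25)·(-2.25) + (-1.25)·(-1.25)) / 3 = 30.75/3 = 10.25
  S[U,V] = ((-1.25)·(1.75) + (4.75)·(0.75) + (-2.25)·(-0.25) + (-1.25)·(-2.25)) / 3 = 4.75/3 = 1.5833
  S[V,V] = ((1.75)·(1.75) + (0.75)·(0.75) + (-0.25)·(-0.25) + (-2.25)·(-2.25)) / 3 = 8.75/3 = 2.9167
  S = [[10.25, 1.5833],
 [1.5833, 2.9167]].

Step 3 — invert S. det(S) = 10.25·2.9167 - (1.5833)² = 27.3889.
  S^{-1} = (1/det) · [[d, -b], [-b, a]] = [[0.1065, -0.0578],
 [-0.0578, 0.3742]].

Step 4 — quadratic form (x̄ - mu_0)^T · S^{-1} · (x̄ - mu_0):
  S^{-1} · (x̄ - mu_0) = (-0.7028, 2.1815),
  (x̄ - mu_0)^T · [...] = (-3.75)·(-0.7028) + (5.25)·(2.1815) = 14.0887.

Step 5 — scale by n: T² = 4 · 14.0887 = 56.355.

T² ≈ 56.355


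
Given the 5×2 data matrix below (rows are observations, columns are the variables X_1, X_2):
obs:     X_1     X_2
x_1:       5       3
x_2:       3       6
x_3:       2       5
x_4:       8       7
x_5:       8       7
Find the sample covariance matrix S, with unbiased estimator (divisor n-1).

Step 1 — column means:
  mean(X_1) = (5 + 3 + 2 + 8 + 8) / 5 = 26/5 = 5.2
  mean(X_2) = (3 + 6 + 5 + 7 + 7) / 5 = 28/5 = 5.6

Step 2 — sample covariance S[i,j] = (1/(n-1)) · Σ_k (x_{k,i} - mean_i) · (x_{k,j} - mean_j), with n-1 = 4.
  S[X_1,X_1] = ((-0.2)·(-0.2) + (-2.2)·(-2.2) + (-3.2)·(-3.2) + (2.8)·(2.8) + (2.8)·(2.8)) / 4 = 30.8/4 = 7.7
  S[X_1,X_2] = ((-0.2)·(-2.6) + (-2.2)·(0.4) + (-3.2)·(-0.6) + (2.8)·(1.4) + (2.8)·(1.4)) / 4 = 9.4/4 = 2.35
  S[X_2,X_2] = ((-2.6)·(-2.6) + (0.4)·(0.4) + (-0.6)·(-0.6) + (1.4)·(1.4) + (1.4)·(1.4)) / 4 = 11.2/4 = 2.8

S is symmetric (S[j,i] = S[i,j]). Assembling:

S = [[7.7, 2.35],
 [2.35, 2.8]]


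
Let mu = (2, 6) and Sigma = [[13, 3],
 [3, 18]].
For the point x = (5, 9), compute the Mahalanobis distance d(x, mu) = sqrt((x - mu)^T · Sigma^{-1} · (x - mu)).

Step 1 — centre the observation: (x - mu) = (3, 3).

Step 2 — invert Sigma. det(Sigma) = 13·18 - (3)² = 225.
  Sigma^{-1} = (1/det) · [[d, -b], [-b, a]] = [[0.08, -0.0133],
 [-0.0133, 0.0578]].

Step 3 — form the quadratic (x - mu)^T · Sigma^{-1} · (x - mu):
  Sigma^{-1} · (x - mu) = (0.2, 0.1333).
  (x - mu)^T · [Sigma^{-1} · (x - mu)] = (3)·(0.2) + (3)·(0.1333) = 1.

Step 4 — take square root: d = √(1) ≈ 1.

d(x, mu) = √(1) ≈ 1


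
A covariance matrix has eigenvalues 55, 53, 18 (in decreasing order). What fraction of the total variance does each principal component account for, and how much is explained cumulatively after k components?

Step 1 — total variance = trace(Sigma) = Σ λ_i = 55 + 53 + 18 = 126.

Step 2 — fraction explained by component i = λ_i / Σ λ:
  PC1: 55/126 = 0.4365
  PC2: 53/126 = 0.4206
  PC3: 18/126 = 0.1429

Step 3 — cumulative fraction after k components = (λ_1 + ... + λ_k) / Σ λ:
  k = 1: 55/126 = 0.4365
  k = 2: (55 + 53)/126 = 108/126 = 0.8571
  k = 3: (55 + 53 + 18)/126 = 126/126 = 1

Summary (fraction, with percent):

explained: PC1 0.4365 (43.65%), PC2 0.4206 (42.06%), PC3 0.1429 (14.29%);  cumulative: 0.4365, 0.8571, 1


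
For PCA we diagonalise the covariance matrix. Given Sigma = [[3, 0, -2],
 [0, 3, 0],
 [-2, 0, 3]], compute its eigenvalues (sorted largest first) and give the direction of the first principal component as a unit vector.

Step 1 — characteristic polynomial p(λ) = det(λI - Sigma) = λ³ - tr·λ² + c_1·λ - det, where tr = trace, c_1 = sum of the principal 2×2 minors, det = det(Sigma):
  tr = 3 + 3 + 3 = 9,
  c_1 = (3·3 - (0)²) + (3·3 - (-2)²) + (3·3 - (0)²) = 9 + 5 + 9 = 23,
  det = 3·(3·3 - (0)²) - (0)·((0)·3 - (0)·(-2)) + (-2)·((0)·(0) - 3·(-2)) = 3·(9) - (0)·(0) + (-2)·(6) = 15.
  So p(λ) = λ³ - 9λ² + 23λ - 15.
Step 2 — look for an integer root (rational root theorem: any rational root is an integer divisor of 15). Testing λ = 1:
  p(1) = 1 - 9 + 23 - 15 = 0  ✓
  Dividing out (λ - 1): p(λ) = (λ - 1)(λ² - 8λ + 15).
Step 3 — remaining eigenvalues from the quadratic λ² - 8λ + 15 = 0:
  Δ = 8² - 4·15 = 64 - 60 = 4,  λ = (8 ± √4)/2 = (8 ± 2)/2 = 5 or 3.
  Sorted: λ_1 = 5,  λ_2 = 3,  λ_3 = 1  (check: sum = 9 = tr ✓).

Step 4 — unit eigenvector for λ_1 = 5: v spans the null space of (Sigma - λ_1 I), whose rows are
  r_1 = (-2, 0, -2),  r_2 = (0, -2, 0),  r_3 = (-2, 0, -2).
  v is orthogonal to every row, so take v ∝ r_1 × r_2 = ((0)·(0) - (-2)·(-2), (-2)·(0) - (-2)·(0), (-2)·(-2) - (0)·(0)) = (-4, 0, 4).
  Rescale (divide by 4; multiply by -1 so the first nonzero entry is positive): u = (1, 0, -1).
  ||u|| = √((1)² + (0)² + (-1)²) = √(2) ≈ 1.4142,  v_1 = u/||u|| ≈ (0.7071, 0, -0.7071) (||v_1|| = 1).

λ_1 = 5,  λ_2 = 3,  λ_3 = 1;  v_1 ≈ (0.7071, 0, -0.7071)


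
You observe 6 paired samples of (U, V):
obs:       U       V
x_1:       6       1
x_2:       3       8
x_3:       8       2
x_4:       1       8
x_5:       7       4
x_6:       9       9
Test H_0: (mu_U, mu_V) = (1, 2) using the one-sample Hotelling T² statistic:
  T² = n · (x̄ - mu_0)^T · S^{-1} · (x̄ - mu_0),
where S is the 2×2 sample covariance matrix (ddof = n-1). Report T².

Step 1 — sample mean vector:
  mean(U) = (6 + 3 + 8 + 1 + 7 + 9) / 6 = 34/6 = 5.6667
  mean(V) = (1 + 8 + 2 + 8 + 4 + 9) / 6 = 32/6 = 5.3333
  x̄ = (5.6667, 5.3333),  deviation x̄ - mu_0 = (5.6667, 5.3333) - (1, 2) = (4.6667, 3.3333).

Step 2 — sample covariance matrix, S[i,j] = (1/(n-1)) · Σ_k (x_{k,i} - mean_i) · (x_{k,j} - mean_j), divisor n-1 = 5:
  S[U,U] = ((0.3333)·(0.3333) + (-2.6667)·(-2.6667) + (2.3333)·(2.3333) + (-4.6667)·(-4.6667) + (1.3333)·(1.3333) + (3.3333)·(3.3333)) / 5 = 47.3333/5 = 9.4667
  S[U,V] = ((0.3333)·(-4.3333) + (-2.6667)·(2.6667) + (2.3333)·(-3.3333) + (-4.6667)·(2.6667) + (1.3333)·(-1.3333) + (3.3333)·(3.6667)) / 5 = -18.3333/5 = -3.6667
  S[V,V] = ((-4.3333)·(-4.3333) + (2.6667)·(2.6667) + (-3.3333)·(-3.3333) + (2.6667)·(2.6667) + (-1.3333)·(-1.3333) + (3.6667)·(3.6667)) / 5 = 59.3333/5 = 11.8667
  S = [[9.4667, -3.6667],
 [-3.6667, 11.8667]].

Step 3 — invert S. det(S) = 9.4667·11.8667 - (-3.6667)² = 98.8933.
  S^{-1} = (1/det) · [[d, -b], [-b, a]] = [[0.12, 0.0371],
 [0.0371, 0.0957]].

Step 4 — quadratic form (x̄ - mu_0)^T · S^{-1} · (x̄ - mu_0):
  S^{-1} · (x̄ - mu_0) = (0.6836, 0.4921),
  (x̄ - mu_0)^T · [...] = (4.6667)·(0.6836) + (3.3333)·(0.4921) = 4.8303.

Step 5 — scale by n: T² = 6 · 4.8303 = 28.9821.

T² ≈ 28.9821


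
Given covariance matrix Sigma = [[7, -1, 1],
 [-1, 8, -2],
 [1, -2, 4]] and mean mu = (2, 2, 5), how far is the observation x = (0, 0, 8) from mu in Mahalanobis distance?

Step 1 — centre the observation: (x - mu) = (-2, -2, 3).

Step 2 — invert Sigma (cofactor / det for 3×3, or solve directly):
  Sigma^{-1} = [[0.1489, 0.0106, -0.0319],
 [0.0106, 0.1436, 0.0691],
 [-0.0319, 0.0691, 0.2926]].

Step 3 — form the quadratic (x - mu)^T · Sigma^{-1} · (x - mu):
  Sigma^{-1} · (x - mu) = (-0.4149, -0.1011, 0.8032).
  (x - mu)^T · [Sigma^{-1} · (x - mu)] = (-2)·(-0.4149) + (-2)·(-0.1011) + (3)·(0.8032) = 3.4415.

Step 4 — take square root: d = √(3.4415) ≈ 1.8551.

d(x, mu) = √(3.4415) ≈ 1.8551


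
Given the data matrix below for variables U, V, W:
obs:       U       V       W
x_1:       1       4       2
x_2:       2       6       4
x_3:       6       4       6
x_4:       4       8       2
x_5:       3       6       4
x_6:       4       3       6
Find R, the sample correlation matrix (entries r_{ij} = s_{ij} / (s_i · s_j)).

Step 1 — column means:
  mean(U) = (1 + 2 + 6 + 4 + 3 + 4) / 6 = 20/6 = 3.3333
  mean(V) = (4 + 6 + 4 + 8 + 6 + 3) / 6 = 31/6 = 5.1667
  mean(W) = (2 + 4 + 6 + 2 + 4 + 6) / 6 = 24/6 = 4

Step 2 — sample variances and covariances s[i,j] = (1/(n-1)) · Σ_k (x_{k,i} - mean_i) · (x_{k,j} - mean_j), with n-1 = 5:
  s[U,U] = ((-2.3333)·(-2.3333) + (-1.3333)·(-1.3333) + (2.6667)·(2.6667) + (0.6667)·(0.6667) + (-0.3333)·(-0.3333) + (0.6667)·(0.6667)) / 5 = 15.3333/5 = 3.0667
  s[U,V] = ((-2.3333)·(-1.1667) + (-1.3333)·(0.8333) + (2.6667)·(-1.1667) + (0.6667)·(2.8333) + (-0.3333)·(0.8333) + (0.6667)·(-2.1667)) / 5 = -1.3333/5 = -0.2667
  s[U,W] = ((-2.3333)·(-2) + (-1.3333)·(0) + (2.6667)·(2) + (0.6667)·(-2) + (-0.3333)·(0) + (0.6667)·(2)) / 5 = 10/5 = 2
  s[V,V] = ((-1.1667)·(-1.1667) + (0.8333)·(0.8333) + (-1.1667)·(-1.1667) + (2.8333)·(2.8333) + (0.8333)·(0.8333) + (-2.1667)·(-2.1667)) / 5 = 16.8333/5 = 3.3667
  s[V,W] = ((-1.1667)·(-2) + (0.8333)·(0) + (-1.1667)·(2) + (2.8333)·(-2) + (0.8333)·(0) + (-2.1667)·(2)) / 5 = -10/5 = -2
  s[W,W] = ((-2)·(-2) + (0)·(0) + (2)·(2) + (-2)·(-2) + (0)·(0) + (2)·(2)) / 5 = 16/5 = 3.2
  Sample standard deviations s_i = √(s[i,i]):
  s(U) = √(3.0667) = 1.7512
  s(V) = √(3.3667) = 1.8348
  s(W) = √(3.2) = 1.7889

Step 3 — r_{ij} = s_{ij} / (s_i · s_j):
  r[U,U] = 1 (diagonal).
  r[U,V] = -0.2667 / (1.7512 · 1.8348) = -0.2667 / 3.2132 = -0.083
  r[U,W] = 2 / (1.7512 · 1.7889) = 2 / 3.1326 = 0.6384
  r[V,V] = 1 (diagonal).
  r[V,W] = -2 / (1.8348 · 1.7889) = -2 / 3.2823 = -0.6093
  r[W,W] = 1 (diagonal).

R is symmetric with unit diagonal. Assembling:

R = [[1, -0.083, 0.6384],
 [-0.083, 1, -0.6093],
 [0.6384, -0.6093, 1]]


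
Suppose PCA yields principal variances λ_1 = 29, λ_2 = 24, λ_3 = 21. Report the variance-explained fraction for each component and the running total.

Step 1 — total variance = trace(Sigma) = Σ λ_i = 29 + 24 + 21 = 74.

Step 2 — fraction explained by component i = λ_i / Σ λ:
  PC1: 29/74 = 0.3919
  PC2: 24/74 = 0.3243
  PC3: 21/74 = 0.2838

Step 3 — cumulative fraction after k components = (λ_1 + ... + λ_k) / Σ λ:
  k = 1: 29/74 = 0.3919
  k = 2: (29 + 24)/74 = 53/74 = 0.7162
  k = 3: (29 + 24 + 21)/74 = 74/74 = 1

Summary (fraction, with percent):

explained: PC1 0.3919 (39.19%), PC2 0.3243 (32.43%), PC3 0.2838 (28.38%);  cumulative: 0.3919, 0.7162, 1


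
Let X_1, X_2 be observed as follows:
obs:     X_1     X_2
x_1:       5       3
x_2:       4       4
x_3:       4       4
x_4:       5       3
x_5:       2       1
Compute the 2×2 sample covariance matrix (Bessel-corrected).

Step 1 — column means:
  mean(X_1) = (5 + 4 + 4 + 5 + 2) / 5 = 20/5 = 4
  mean(X_2) = (3 + 4 + 4 + 3 + 1) / 5 = 15/5 = 3

Step 2 — sample covariance S[i,j] = (1/(n-1)) · Σ_k (x_{k,i} - mean_i) · (x_{k,j} - mean_j), with n-1 = 4.
  S[X_1,X_1] = ((1)·(1) + (0)·(0) + (0)·(0) + (1)·(1) + (-2)·(-2)) / 4 = 6/4 = 1.5
  S[X_1,X_2] = ((1)·(0) + (0)·(1) + (0)·(1) + (1)·(0) + (-2)·(-2)) / 4 = 4/4 = 1
  S[X_2,X_2] = ((0)·(0) + (1)·(1) + (1)·(1) + (0)·(0) + (-2)·(-2)) / 4 = 6/4 = 1.5

S is symmetric (S[j,i] = S[i,j]). Assembling:

S = [[1.5, 1],
 [1, 1.5]]


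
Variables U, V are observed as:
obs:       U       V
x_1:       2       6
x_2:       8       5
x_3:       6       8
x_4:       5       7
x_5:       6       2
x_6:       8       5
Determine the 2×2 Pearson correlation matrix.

Step 1 — column means:
  mean(U) = (2 + 8 + 6 + 5 + 6 + 8) / 6 = 35/6 = 5.8333
  mean(V) = (6 + 5 + 8 + 7 + 2 + 5) / 6 = 33/6 = 5.5

Step 2 — sample variances and covariances s[i,j] = (1/(n-1)) · Σ_k (x_{k,i} - mean_i) · (x_{k,j} - mean_j), with n-1 = 5:
  s[U,U] = ((-3.8333)·(-3.8333) + (2.1667)·(2.1667) + (0.1667)·(0.1667) + (-0.8333)·(-0.8333) + (0.1667)·(0.1667) + (2.1667)·(2.1667)) / 5 = 24.8333/5 = 4.9667
  s[U,V] = ((-3.8333)·(0.5) + (2.1667)·(-0.5) + (0.1667)·(2.5) + (-0.8333)·(1.5) + (0.1667)·(-3.5) + (2.1667)·(-0.5)) / 5 = -5.5/5 = -1.1
  s[V,V] = ((0.5)·(0.5) + (-0.5)·(-0.5) + (2.5)·(2.5) + (1.5)·(1.5) + (-3.5)·(-3.5) + (-0.5)·(-0.5)) / 5 = 21.5/5 = 4.3
  Sample standard deviations s_i = √(s[i,i]):
  s(U) = √(4.9667) = 2.2286
  s(V) = √(4.3) = 2.0736

Step 3 — r_{ij} = s_{ij} / (s_i · s_j):
  r[U,U] = 1 (diagonal).
  r[U,V] = -1.1 / (2.2286 · 2.0736) = -1.1 / 4.6213 = -0.238
  r[V,V] = 1 (diagonal).

R is symmetric with unit diagonal. Assembling:

R = [[1, -0.238],
 [-0.238, 1]]


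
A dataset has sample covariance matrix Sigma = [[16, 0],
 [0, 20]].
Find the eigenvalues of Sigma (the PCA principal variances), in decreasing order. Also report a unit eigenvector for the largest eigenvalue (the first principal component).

Step 1 — characteristic polynomial of 2×2 Sigma:
  det(Sigma - λI) = λ² - trace · λ + det = 0.
  trace = 16 + 20 = 36, det = 16·20 - (0)² = 320.
Step 2 — discriminant:
  Δ = trace² - 4·det = 1296 - 1280 = 16.
Step 3 — eigenvalues:
  λ = (trace ± √Δ)/2 = (36 ± 4)/2,
  λ_1 = 20,  λ_2 = 16.

Step 4 — unit eigenvector for λ_1: Sigma is diagonal, so its eigenvectors are the coordinate axes. λ_1 = 20 is the diagonal entry on the second coordinate axis, hence
  v_1 = (0, 1) (||v_1|| = 1).

λ_1 = 20,  λ_2 = 16;  v_1 ≈ (0, 1)


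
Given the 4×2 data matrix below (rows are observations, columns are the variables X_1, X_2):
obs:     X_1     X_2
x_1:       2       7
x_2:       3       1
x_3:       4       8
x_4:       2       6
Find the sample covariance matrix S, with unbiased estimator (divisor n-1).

Step 1 — column means:
  mean(X_1) = (2 + 3 + 4 + 2) / 4 = 11/4 = 2.75
  mean(X_2) = (7 + 1 + 8 + 6) / 4 = 22/4 = 5.5

Step 2 — sample covariance S[i,j] = (1/(n-1)) · Σ_k (x_{k,i} - mean_i) · (x_{k,j} - mean_j), with n-1 = 3.
  S[X_1,X_1] = ((-0.75)·(-0.75) + (0.25)·(0.25) + (1.25)·(1.25) + (-0.75)·(-0.75)) / 3 = 2.75/3 = 0.9167
  S[X_1,X_2] = ((-0.75)·(1.5) + (0.25)·(-4.5) + (1.25)·(2.5) + (-0.75)·(0.5)) / 3 = 0.5/3 = 0.1667
  S[X_2,X_2] = ((1.5)·(1.5) + (-4.5)·(-4.5) + (2.5)·(2.5) + (0.5)·(0.5)) / 3 = 29/3 = 9.6667

S is symmetric (S[j,i] = S[i,j]). Assembling:

S = [[0.9167, 0.1667],
 [0.1667, 9.6667]]


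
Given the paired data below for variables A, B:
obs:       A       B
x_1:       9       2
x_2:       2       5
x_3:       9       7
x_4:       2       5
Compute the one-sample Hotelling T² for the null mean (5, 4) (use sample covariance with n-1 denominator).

Step 1 — sample mean vector:
  mean(A) = (9 + 2 + 9 + 2) / 4 = 22/4 = 5.5
  mean(B) = (2 + 5 + 7 + 5) / 4 = 19/4 = 4.75
  x̄ = (5.5, 4.75),  deviation x̄ - mu_0 = (5.5, 4.75) - (5, 4) = (0.5, 0.75).

Step 2 — sample covariance matrix, S[i,j] = (1/(n-1)) · Σ_k (x_{k,i} - mean_i) · (x_{k,j} - mean_j), divisor n-1 = 3:
  S[A,A] = ((3.5)·(3.5) + (-3.5)·(-3.5) + (3.5)·(3.5) + (-3.5)·(-3.5)) / 3 = 49/3 = 16.3333
  S[A,B] = ((3.5)·(-2.75) + (-3.5)·(0.25) + (3.5)·(2.25) + (-3.5)·(0.25)) / 3 = -3.5/3 = -1.1667
  S[B,B] = ((-2.75)·(-2.75) + (0.25)·(0.25) + (2.25)·(2.25) + (0.25)·(0.25)) / 3 = 12.75/3 = 4.25
  S = [[16.3333, -1.1667],
 [-1.1667, 4.25]].

Step 3 — invert S. det(S) = 16.3333·4.25 - (-1.1667)² = 68.0556.
  S^{-1} = (1/det) · [[d, -b], [-b, a]] = [[0.0624, 0.0171],
 [0.0171, 0.24]].

Step 4 — quadratic form (x̄ - mu_0)^T · S^{-1} · (x̄ - mu_0):
  S^{-1} · (x̄ - mu_0) = (0.0441, 0.1886),
  (x̄ - mu_0)^T · [...] = (0.5)·(0.0441) + (0.75)·(0.1886) = 0.1635.

Step 5 — scale by n: T² = 4 · 0.1635 = 0.6539.

T² ≈ 0.6539


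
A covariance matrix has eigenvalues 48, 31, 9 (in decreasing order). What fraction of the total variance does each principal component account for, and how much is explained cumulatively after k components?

Step 1 — total variance = trace(Sigma) = Σ λ_i = 48 + 31 + 9 = 88.

Step 2 — fraction explained by component i = λ_i / Σ λ:
  PC1: 48/88 = 0.5455
  PC2: 31/88 = 0.3523
  PC3: 9/88 = 0.1023

Step 3 — cumulative fraction after k components = (λ_1 + ... + λ_k) / Σ λ:
  k = 1: 48/88 = 0.5455
  k = 2: (48 + 31)/88 = 79/88 = 0.8977
  k = 3: (48 + 31 + 9)/88 = 88/88 = 1

Summary (fraction, with percent):

explained: PC1 0.5455 (54.55%), PC2 0.3523 (35.23%), PC3 0.1023 (10.23%);  cumulative: 0.5455, 0.8977, 1


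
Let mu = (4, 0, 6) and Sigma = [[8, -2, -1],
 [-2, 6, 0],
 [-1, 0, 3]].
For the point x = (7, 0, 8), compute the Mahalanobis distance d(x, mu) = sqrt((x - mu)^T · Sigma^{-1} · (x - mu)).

Step 1 — centre the observation: (x - mu) = (3, 0, 2).

Step 2 — invert Sigma (cofactor / det for 3×3, or solve directly):
  Sigma^{-1} = [[0.1429, 0.0476, 0.0476],
 [0.0476, 0.1825, 0.0159],
 [0.0476, 0.0159, 0.3492]].

Step 3 — form the quadratic (x - mu)^T · Sigma^{-1} · (x - mu):
  Sigma^{-1} · (x - mu) = (0.5238, 0.1746, 0.8413).
  (x - mu)^T · [Sigma^{-1} · (x - mu)] = (3)·(0.5238) + (0)·(0.1746) + (2)·(0.8413) = 3.254.

Step 4 — take square root: d = √(3.254) ≈ 1.8039.

d(x, mu) = √(3.254) ≈ 1.8039


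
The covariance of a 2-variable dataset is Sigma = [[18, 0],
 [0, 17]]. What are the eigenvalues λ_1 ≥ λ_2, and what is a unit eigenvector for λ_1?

Step 1 — characteristic polynomial of 2×2 Sigma:
  det(Sigma - λI) = λ² - trace · λ + det = 0.
  trace = 18 + 17 = 35, det = 18·17 - (0)² = 306.
Step 2 — discriminant:
  Δ = trace² - 4·det = 1225 - 1224 = 1.
Step 3 — eigenvalues:
  λ = (trace ± √Δ)/2 = (35 ± 1)/2,
  λ_1 = 18,  λ_2 = 17.

Step 4 — unit eigenvector for λ_1: Sigma is diagonal, so its eigenvectors are the coordinate axes. λ_1 = 18 is the diagonal entry on the first coordinate axis, hence
  v_1 = (1, 0) (||v_1|| = 1).

λ_1 = 18,  λ_2 = 17;  v_1 ≈ (1, 0)


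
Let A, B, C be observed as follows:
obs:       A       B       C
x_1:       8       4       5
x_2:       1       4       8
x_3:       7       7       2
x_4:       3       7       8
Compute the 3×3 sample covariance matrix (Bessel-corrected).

Step 1 — column means:
  mean(A) = (8 + 1 + 7 + 3) / 4 = 19/4 = 4.75
  mean(B) = (4 + 4 + 7 + 7) / 4 = 22/4 = 5.5
  mean(C) = (5 + 8 + 2 + 8) / 4 = 23/4 = 5.75

Step 2 — sample covariance S[i,j] = (1/(n-1)) · Σ_k (x_{k,i} - mean_i) · (x_{k,j} - mean_j), with n-1 = 3.
  S[A,A] = ((3.25)·(3.25) + (-3.75)·(-3.75) + (2.25)·(2.25) + (-1.75)·(-1.75)) / 3 = 32.75/3 = 10.9167
  S[A,B] = ((3.25)·(-1.5) + (-3.75)·(-1.5) + (2.25)·(1.5) + (-1.75)·(1.5)) / 3 = 1.5/3 = 0.5
  S[A,C] = ((3.25)·(-0.75) + (-3.75)·(2.25) + (2.25)·(-3.75) + (-1.75)·(2.25)) / 3 = -23.25/3 = -7.75
  S[B,B] = ((-1.5)·(-1.5) + (-1.5)·(-1.5) + (1.5)·(1.5) + (1.5)·(1.5)) / 3 = 9/3 = 3
  S[B,C] = ((-1.5)·(-0.75) + (-1.5)·(2.25) + (1.5)·(-3.75) + (1.5)·(2.25)) / 3 = -4.5/3 = -1.5
  S[C,C] = ((-0.75)·(-0.75) + (2.25)·(2.25) + (-3.75)·(-3.75) + (2.25)·(2.25)) / 3 = 24.75/3 = 8.25

S is symmetric (S[j,i] = S[i,j]). Assembling:

S = [[10.9167, 0.5, -7.75],
 [0.5, 3, -1.5],
 [-7.75, -1.5, 8.25]]


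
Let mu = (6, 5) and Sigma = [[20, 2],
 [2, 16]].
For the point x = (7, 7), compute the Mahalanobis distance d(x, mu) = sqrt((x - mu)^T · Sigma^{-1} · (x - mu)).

Step 1 — centre the observation: (x - mu) = (1, 2).

Step 2 — invert Sigma. det(Sigma) = 20·16 - (2)² = 316.
  Sigma^{-1} = (1/det) · [[d, -b], [-b, a]] = [[0.0506, -0.0063],
 [-0.0063, 0.0633]].

Step 3 — form the quadratic (x - mu)^T · Sigma^{-1} · (x - mu):
  Sigma^{-1} · (x - mu) = (0.038, 0.1203).
  (x - mu)^T · [Sigma^{-1} · (x - mu)] = (1)·(0.038) + (2)·(0.1203) = 0.2785.

Step 4 — take square root: d = √(0.2785) ≈ 0.5277.

d(x, mu) = √(0.2785) ≈ 0.5277


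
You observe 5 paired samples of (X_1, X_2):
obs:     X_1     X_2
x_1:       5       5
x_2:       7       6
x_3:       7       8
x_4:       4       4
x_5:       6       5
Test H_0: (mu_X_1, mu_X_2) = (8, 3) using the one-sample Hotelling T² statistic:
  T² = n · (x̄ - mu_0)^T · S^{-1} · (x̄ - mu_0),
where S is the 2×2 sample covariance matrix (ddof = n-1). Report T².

Step 1 — sample mean vector:
  mean(X_1) = (5 + 7 + 7 + 4 + 6) / 5 = 29/5 = 5.8
  mean(X_2) = (5 + 6 + 8 + 4 + 5) / 5 = 28/5 = 5.6
  x̄ = (5.8, 5.6),  deviation x̄ - mu_0 = (5.8, 5.6) - (8, 3) = (-2.2, 2.6).

Step 2 — sample covariance matrix, S[i,j] = (1/(n-1)) · Σ_k (x_{k,i} - mean_i) · (x_{k,j} - mean_j), divisor n-1 = 4:
  S[X_1,X_1] = ((-0.8)·(-0.8) + (1.2)·(1.2) + (1.2)·(1.2) + (-1.8)·(-1.8) + (0.2)·(0.2)) / 4 = 6.8/4 = 1.7
  S[X_1,X_2] = ((-0.8)·(-0.6) + (1.2)·(0.4) + (1.2)·(2.4) + (-1.8)·(-1.6) + (0.2)·(-0.6)) / 4 = 6.6/4 = 1.65
  S[X_2,X_2] = ((-0.6)·(-0.6) + (0.4)·(0.4) + (2.4)·(2.4) + (-1.6)·(-1.6) + (-0.6)·(-0.6)) / 4 = 9.2/4 = 2.3
  S = [[1.7, 1.65],
 [1.65, 2.3]].

Step 3 — invert S. det(S) = 1.7·2.3 - (1.65)² = 1.1875.
  S^{-1} = (1/det) · [[d, -b], [-b, a]] = [[1.9368, -1.3895],
 [-1.3895, 1.4316]].

Step 4 — quadratic form (x̄ - mu_0)^T · S^{-1} · (x̄ - mu_0):
  S^{-1} · (x̄ - mu_0) = (-7.8737, 6.7789),
  (x̄ - mu_0)^T · [...] = (-2.2)·(-7.8737) + (2.6)·(6.7789) = 34.9474.

Step 5 — scale by n: T² = 5 · 34.9474 = 174.7368.

T² ≈ 174.7368


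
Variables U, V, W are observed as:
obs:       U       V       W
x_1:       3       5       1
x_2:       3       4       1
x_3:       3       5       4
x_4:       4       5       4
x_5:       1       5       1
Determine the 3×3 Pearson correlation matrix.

Step 1 — column means:
  mean(U) = (3 + 3 + 3 + 4 + 1) / 5 = 14/5 = 2.8
  mean(V) = (5 + 4 + 5 + 5 + 5) / 5 = 24/5 = 4.8
  mean(W) = (1 + 1 + 4 + 4 + 1) / 5 = 11/5 = 2.2

Step 2 — sample variances and covariances s[i,j] = (1/(n-1)) · Σ_k (x_{k,i} - mean_i) · (x_{k,j} - mean_j), with n-1 = 4:
  s[U,U] = ((0.2)·(0.2) + (0.2)·(0.2) + (0.2)·(0.2) + (1.2)·(1.2) + (-1.8)·(-1.8)) / 4 = 4.8/4 = 1.2
  s[U,V] = ((0.2)·(0.2) + (0.2)·(-0.8) + (0.2)·(0.2) + (1.2)·(0.2) + (-1.8)·(0.2)) / 4 = -0.2/4 = -0.05
  s[U,W] = ((0.2)·(-1.2) + (0.2)·(-1.2) + (0.2)·(1.8) + (1.2)·(1.8) + (-1.8)·(-1.2)) / 4 = 4.2/4 = 1.05
  s[V,V] = ((0.2)·(0.2) + (-0.8)·(-0.8) + (0.2)·(0.2) + (0.2)·(0.2) + (0.2)·(0.2)) / 4 = 0.8/4 = 0.2
  s[V,W] = ((0.2)·(-1.2) + (-0.8)·(-1.2) + (0.2)·(1.8) + (0.2)·(1.8) + (0.2)·(-1.2)) / 4 = 1.2/4 = 0.3
  s[W,W] = ((-1.2)·(-1.2) + (-1.2)·(-1.2) + (1.8)·(1.8) + (1.8)·(1.8) + (-1.2)·(-1.2)) / 4 = 10.8/4 = 2.7
  Sample standard deviations s_i = √(s[i,i]):
  s(U) = √(1.2) = 1.0954
  s(V) = √(0.2) = 0.4472
  s(W) = √(2.7) = 1.6432

Step 3 — r_{ij} = s_{ij} / (s_i · s_j):
  r[U,U] = 1 (diagonal).
  r[U,V] = -0.05 / (1.0954 · 0.4472) = -0.05 / 0.4899 = -0.1021
  r[U,W] = 1.05 / (1.0954 · 1.6432) = 1.05 / 1.8 = 0.5833
  r[V,V] = 1 (diagonal).
  r[V,W] = 0.3 / (0.4472 · 1.6432) = 0.3 / 0.7348 = 0.4082
  r[W,W] = 1 (diagonal).

R is symmetric with unit diagonal. Assembling:

R = [[1, -0.1021, 0.5833],
 [-0.1021, 1, 0.4082],
 [0.5833, 0.4082, 1]]


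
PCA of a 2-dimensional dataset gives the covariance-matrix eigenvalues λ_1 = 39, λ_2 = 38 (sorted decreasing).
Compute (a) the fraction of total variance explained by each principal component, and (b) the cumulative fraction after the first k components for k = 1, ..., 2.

Step 1 — total variance = trace(Sigma) = Σ λ_i = 39 + 38 = 77.

Step 2 — fraction explained by component i = λ_i / Σ λ:
  PC1: 39/77 = 0.5065
  PC2: 38/77 = 0.4935

Step 3 — cumulative fraction after k components = (λ_1 + ... + λ_k) / Σ λ:
  k = 1: 39/77 = 0.5065
  k = 2: (39 + 38)/77 = 77/77 = 1

Summary (fraction, with percent):

explained: PC1 0.5065 (50.65%), PC2 0.4935 (49.35%);  cumulative: 0.5065, 1


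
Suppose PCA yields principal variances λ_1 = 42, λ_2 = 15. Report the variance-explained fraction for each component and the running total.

Step 1 — total variance = trace(Sigma) = Σ λ_i = 42 + 15 = 57.

Step 2 — fraction explained by component i = λ_i / Σ λ:
  PC1: 42/57 = 0.7368
  PC2: 15/57 = 0.2632

Step 3 — cumulative fraction after k components = (λ_1 + ... + λ_k) / Σ λ:
  k = 1: 42/57 = 0.7368
  k = 2: (42 + 15)/57 = 57/57 = 1

Summary (fraction, with percent):

explained: PC1 0.7368 (73.68%), PC2 0.2632 (26.32%);  cumulative: 0.7368, 1


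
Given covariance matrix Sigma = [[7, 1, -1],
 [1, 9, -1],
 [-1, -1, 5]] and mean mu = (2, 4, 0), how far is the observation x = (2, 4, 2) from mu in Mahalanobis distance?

Step 1 — centre the observation: (x - mu) = (0, 0, 2).

Step 2 — invert Sigma (cofactor / det for 3×3, or solve directly):
  Sigma^{-1} = [[0.1486, -0.0135, 0.027],
 [-0.0135, 0.1149, 0.0203],
 [0.027, 0.0203, 0.2095]].

Step 3 — form the quadratic (x - mu)^T · Sigma^{-1} · (x - mu):
  Sigma^{-1} · (x - mu) = (0.0541, 0.0405, 0.4189).
  (x - mu)^T · [Sigma^{-1} · (x - mu)] = (0)·(0.0541) + (0)·(0.0405) + (2)·(0.4189) = 0.8378.

Step 4 — take square root: d = √(0.8378) ≈ 0.9153.

d(x, mu) = √(0.8378) ≈ 0.9153


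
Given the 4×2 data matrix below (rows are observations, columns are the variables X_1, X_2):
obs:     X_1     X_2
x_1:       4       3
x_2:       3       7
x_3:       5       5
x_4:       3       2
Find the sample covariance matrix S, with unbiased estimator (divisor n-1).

Step 1 — column means:
  mean(X_1) = (4 + 3 + 5 + 3) / 4 = 15/4 = 3.75
  mean(X_2) = (3 + 7 + 5 + 2) / 4 = 17/4 = 4.25

Step 2 — sample covariance S[i,j] = (1/(n-1)) · Σ_k (x_{k,i} - mean_i) · (x_{k,j} - mean_j), with n-1 = 3.
  S[X_1,X_1] = ((0.25)·(0.25) + (-0.75)·(-0.75) + (1.25)·(1.25) + (-0.75)·(-0.75)) / 3 = 2.75/3 = 0.9167
  S[X_1,X_2] = ((0.25)·(-1.25) + (-0.75)·(2.75) + (1.25)·(0.75) + (-0.75)·(-2.25)) / 3 = 0.25/3 = 0.0833
  S[X_2,X_2] = ((-1.25)·(-1.25) + (2.75)·(2.75) + (0.75)·(0.75) + (-2.25)·(-2.25)) / 3 = 14.75/3 = 4.9167

S is symmetric (S[j,i] = S[i,j]). Assembling:

S = [[0.9167, 0.0833],
 [0.0833, 4.9167]]


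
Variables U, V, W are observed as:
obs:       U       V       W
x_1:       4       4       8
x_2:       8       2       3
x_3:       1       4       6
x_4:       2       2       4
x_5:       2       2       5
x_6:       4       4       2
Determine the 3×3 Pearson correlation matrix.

Step 1 — column means:
  mean(U) = (4 + 8 + 1 + 2 + 2 + 4) / 6 = 21/6 = 3.5
  mean(V) = (4 + 2 + 4 + 2 + 2 + 4) / 6 = 18/6 = 3
  mean(W) = (8 + 3 + 6 + 4 + 5 + 2) / 6 = 28/6 = 4.6667

Step 2 — sample variances and covariances s[i,j] = (1/(n-1)) · Σ_k (x_{k,i} - mean_i) · (x_{k,j} - mean_j), with n-1 = 5:
  s[U,U] = ((0.5)·(0.5) + (4.5)·(4.5) + (-2.5)·(-2.5) + (-1.5)·(-1.5) + (-1.5)·(-1.5) + (0.5)·(0.5)) / 5 = 31.5/5 = 6.3
  s[U,V] = ((0.5)·(1) + (4.5)·(-1) + (-2.5)·(1) + (-1.5)·(-1) + (-1.5)·(-1) + (0.5)·(1)) / 5 = -3/5 = -0.6
  s[U,W] = ((0.5)·(3.3333) + (4.5)·(-1.6667) + (-2.5)·(1.3333) + (-1.5)·(-0.6667) + (-1.5)·(0.3333) + (0.5)·(-2.6667)) / 5 = -10/5 = -2
  s[V,V] = ((1)·(1) + (-1)·(-1) + (1)·(1) + (-1)·(-1) + (-1)·(-1) + (1)·(1)) / 5 = 6/5 = 1.2
  s[V,W] = ((1)·(3.3333) + (-1)·(-1.6667) + (1)·(1.3333) + (-1)·(-0.6667) + (-1)·(0.3333) + (1)·(-2.6667)) / 5 = 4/5 = 0.8
  s[W,W] = ((3.3333)·(3.3333) + (-1.6667)·(-1.6667) + (1.3333)·(1.3333) + (-0.6667)·(-0.6667) + (0.3333)·(0.3333) + (-2.6667)·(-2.6667)) / 5 = 23.3333/5 = 4.6667
  Sample standard deviations s_i = √(s[i,i]):
  s(U) = √(6.3) = 2.51
  s(V) = √(1.2) = 1.0954
  s(W) = √(4.6667) = 2.1602

Step 3 — r_{ij} = s_{ij} / (s_i · s_j):
  r[U,U] = 1 (diagonal).
  r[U,V] = -0.6 / (2.51 · 1.0954) = -0.6 / 2.7495 = -0.2182
  r[U,W] = -2 / (2.51 · 2.1602) = -2 / 5.4222 = -0.3689
  r[V,V] = 1 (diagonal).
  r[V,W] = 0.8 / (1.0954 · 2.1602) = 0.8 / 2.3664 = 0.3381
  r[W,W] = 1 (diagonal).

R is symmetric with unit diagonal. Assembling:

R = [[1, -0.2182, -0.3689],
 [-0.2182, 1, 0.3381],
 [-0.3689, 0.3381, 1]]


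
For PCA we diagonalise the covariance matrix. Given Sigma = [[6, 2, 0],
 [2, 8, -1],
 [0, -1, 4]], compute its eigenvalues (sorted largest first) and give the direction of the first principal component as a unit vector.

Step 1 — characteristic polynomial p(λ) = det(λI - Sigma) = λ³ - tr·λ² + c_1·λ - det, where tr = trace, c_1 = sum of the principal 2×2 minors, det = det(Sigma):
  tr = 6 + 8 + 4 = 18,
  c_1 = (6·8 - (2)²) + (6·4 - (0)²) + (8·4 - (-1)²) = 44 + 24 + 31 = 99,
  det = 6·(8·4 - (-1)²) - (2)·((2)·4 - (-1)·(0)) + (0)·((2)·(-1) - 8·(0)) = 6·(31) - (2)·(8) + (0)·(-2) = 170.
  So p(λ) = λ³ - 18λ² + 99λ - 170.
Step 2 — look for an integer root (rational root theorem: any rational root is an integer divisor of 170). Testing λ = 5:
  p(5) = 125 - 450 + 495 - 170 = 0  ✓
  Dividing out (λ - 5): p(λ) = (λ - 5)(λ² - 13λ + 34).
Step 3 — remaining eigenvalues from the quadratic λ² - 13λ + 34 = 0:
  Δ = 13² - 4·34 = 169 - 136 = 33,  λ = (13 ± √33)/2 = (13 ± 5.7446)/2 ≈ 9.3723 or 3.6277.
  Sorted: λ_1 = 9.3723,  λ_2 = 5,  λ_3 = 3.6277  (check: sum = 18 = tr ✓).

Step 4 — unit eigenvector for λ_1 ≈ 9.3723: v spans the null space of (Sigma - λ_1 I), whose rows are
  r_1 = (-3.3723, 2, 0),  r_2 = (2, -1.3723, -1),  r_3 = (0, -1, -5.3723).
  v is orthogonal to every row, so take v ∝ r_1 × r_2 = ((2)·(-1) - (0)·(-1.3723), (0)·(2) - (-3.3723)·(-1), (-3.3723)·(-1.3723) - (2)·(2)) ≈ (-2, -3.3723, 0.6277).
  Rescale (multiply by -1 so the first nonzero entry is positive): u = (2, 3.3723, -0.6277).
  ||u|| = √((2)² + (3.3723)² + (-0.6277)²) = √(15.7663) ≈ 3.9707,  v_1 = u/||u|| ≈ (0.5037, 0.8493, -0.1581) (||v_1|| = 1).

λ_1 = 9.3723,  λ_2 = 5,  λ_3 = 3.6277;  v_1 ≈ (0.5037, 0.8493, -0.1581)
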